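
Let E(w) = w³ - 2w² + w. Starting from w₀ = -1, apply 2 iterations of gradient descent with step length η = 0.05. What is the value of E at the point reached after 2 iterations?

E′(w) = 3w² - 4w + 1
w₁ = -1 − 0.05·8 = -1.4
w₂ = -1.4 − 0.05·12.48 = -2.024
E(-2.024) = -18.508621824

-18.508621824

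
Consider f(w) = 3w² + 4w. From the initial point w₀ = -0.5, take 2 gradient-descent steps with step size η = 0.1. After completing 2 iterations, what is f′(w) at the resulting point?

0.16

f′(w) = 6w + 4
Step 1: f′(-0.5) = 1; w₁ = -0.5 − 0.1·1 = -0.6
Step 2: f′(-0.6) = 0.4; w₂ = -0.6 − 0.1·0.4 = -0.64
f′(w) at (-0.64) = 0.16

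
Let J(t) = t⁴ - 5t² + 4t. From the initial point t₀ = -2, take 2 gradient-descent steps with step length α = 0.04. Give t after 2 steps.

J′(t) = 4t³ - 10t + 4
t₁ = -2 − 0.04·(-8) = -1.68
t₂ = -1.68 − 0.04·1.833472 = -1.75333888

-1.75333888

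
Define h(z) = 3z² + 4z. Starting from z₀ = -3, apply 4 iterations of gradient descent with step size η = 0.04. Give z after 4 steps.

-1.44511744

h′(z) = 6z + 4
Step 1: h′(-3) = -14; z₁ = -3 − 0.04·(-14) = -2.44
Step 2: h′(-2.44) = -10.64; z₂ = -2.44 − 0.04·(-10.64) = -2.0144
Step 3: h′(-2.0144) = -8.0864; z₃ = -2.0144 − 0.04·(-8.0864) = -1.690944
Step 4: h′(-1.690944) = -6.145664; z₄ = -1.690944 − 0.04·(-6.145664) = -1.44511744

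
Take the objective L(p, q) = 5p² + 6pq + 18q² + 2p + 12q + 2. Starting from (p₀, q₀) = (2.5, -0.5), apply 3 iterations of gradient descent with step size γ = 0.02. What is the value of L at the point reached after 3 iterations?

8.485625521152

∇L = (10p + 6q + 2, 6p + 36q + 12)
(p₁, q₁) = (2.5, -0.5) − 0.02·(24, 9) = (2.02, -0.68)
(p₂, q₂) = (2.02, -0.68) − 0.02·(18.12, -0.36) = (1.6576, -0.6728)
(p₃, q₃) = (1.6576, -0.6728) − 0.02·(14.5392, -2.2752) = (1.366816, -0.627296)
L(1.366816, -0.627296) = 8.485625521152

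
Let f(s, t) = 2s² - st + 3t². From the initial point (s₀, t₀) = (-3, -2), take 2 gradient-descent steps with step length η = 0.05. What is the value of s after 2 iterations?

-2.0775

∇f = (4s - t, -s + 6t)
(s₁, t₁) = (-3, -2) − 0.05·(-10, -9) = (-2.5, -1.55)
(s₂, t₂) = (-2.5, -1.55) − 0.05·(-8.45, -6.8) = (-2.0775, -1.21)
s = -2.0775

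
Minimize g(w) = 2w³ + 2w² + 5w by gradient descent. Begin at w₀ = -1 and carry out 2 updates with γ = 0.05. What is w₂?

-1.87675

g′(w) = 6w² + 4w + 5
Step 1: g′(-1) = 7; w₁ = -1 − 0.05·7 = -1.35
Step 2: g′(-1.35) = 10.535; w₂ = -1.35 − 0.05·10.535 = -1.87675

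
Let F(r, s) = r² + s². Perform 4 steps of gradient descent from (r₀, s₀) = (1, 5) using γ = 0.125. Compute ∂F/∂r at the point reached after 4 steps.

0.6328125

∇F = (2r, 2s)
(r₁, s₁) = (1, 5) − 0.125·(2, 10) = (0.75, 3.75)
(r₂, s₂) = (0.75, 3.75) − 0.125·(1.5, 7.5) = (0.5625, 2.8125)
(r₃, s₃) = (0.5625, 2.8125) − 0.125·(1.125, 5.625) = (0.421875, 2.109375)
(r₄, s₄) = (0.421875, 2.109375) − 0.125·(0.84375, 4.21875) = (0.31640625, 1.58203125)
∂F/∂r at (0.31640625, 1.58203125) = 0.6328125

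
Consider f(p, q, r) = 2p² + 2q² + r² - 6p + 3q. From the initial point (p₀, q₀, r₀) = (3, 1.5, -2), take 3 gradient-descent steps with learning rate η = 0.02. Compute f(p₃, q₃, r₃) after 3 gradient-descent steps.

∇f = (4p - 6, 4q + 3, 2r)
Step 1: at (3, 1.5, -2), ∇f = (6, 9, -4) → (3, 1.5, -2) − 0.02·(6, 9, -4) = (2.88, 1.32, -1.92)
Step 2: at (2.88, 1.32, -1.92), ∇f = (5.52, 8.28, -3.84) → (2.88, 1.32, -1.92) − 0.02·(5.52, 8.28, -3.84) = (2.7696, 1.1544, -1.8432)
Step 3: at (2.7696, 1.1544, -1.8432), ∇f = (5.0784, 7.6176, -3.6864) → (2.7696, 1.1544, -1.8432) − 0.02·(5.0784, 7.6176, -3.6864) = (2.668032, 1.002048, -1.769472)
f(2.668032, 1.002048, -1.769472) = 6.37397305344

6.37397305344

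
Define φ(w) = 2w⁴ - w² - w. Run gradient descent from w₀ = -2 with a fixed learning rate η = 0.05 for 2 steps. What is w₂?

0.74195

φ′(w) = 8w³ - 2w - 1
w₁ = -2 − 0.05·(-61) = 1.05
w₂ = 1.05 − 0.05·6.161 = 0.74195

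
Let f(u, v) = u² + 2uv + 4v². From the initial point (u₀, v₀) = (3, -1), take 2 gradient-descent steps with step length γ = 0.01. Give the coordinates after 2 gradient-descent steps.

∇f = (2u + 2v, 2u + 8v)
Step 1: at (3, -1), ∇f = (4, -2) → (3, -1) − 0.01·(4, -2) = (2.96, -0.98)
Step 2: at (2.96, -0.98), ∇f = (3.96, -1.92) → (2.96, -0.98) − 0.01·(3.96, -1.92) = (2.9204, -0.9608)

(2.9204, -0.9608)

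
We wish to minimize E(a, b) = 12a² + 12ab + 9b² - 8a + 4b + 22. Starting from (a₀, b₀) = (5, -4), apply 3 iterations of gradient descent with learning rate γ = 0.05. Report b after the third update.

-1.684

∇E = (24a + 12b - 8, 12a + 18b + 4)
(a₁, b₁) = (5, -4) − 0.05·(64, -8) = (1.8, -3.6)
(a₂, b₂) = (1.8, -3.6) − 0.05·(-8, -39.2) = (2.2, -1.64)
(a₃, b₃) = (2.2, -1.64) − 0.05·(25.12, 0.88) = (0.944, -1.684)
b = -1.684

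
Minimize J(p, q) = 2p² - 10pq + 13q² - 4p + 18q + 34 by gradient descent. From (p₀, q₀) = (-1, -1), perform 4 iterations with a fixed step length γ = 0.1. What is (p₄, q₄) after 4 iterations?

∇J = (4p - 10q - 4, -10p + 26q + 18)
(p₁, q₁) = (-1, -1) − 0.1·(2, 2) = (-1.2, -1.2)
(p₂, q₂) = (-1.2, -1.2) − 0.1·(3.2, -1.2) = (-1.52, -1.08)
(p₃, q₃) = (-1.52, -1.08) − 0.1·(0.72, 5.12) = (-1.592, -1.592)
(p₄, q₄) = (-1.592, -1.592) − 0.1·(5.552, -7.472) = (-2.1472, -0.8448)

(-2.1472, -0.8448)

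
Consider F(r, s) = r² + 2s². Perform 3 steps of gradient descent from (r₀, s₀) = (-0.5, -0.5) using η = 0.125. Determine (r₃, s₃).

(-0.2109375, -0.0625)

∇F = (2r, 4s)
Step 1: at (-0.5, -0.5), ∇F = (-1, -2) → (-0.5, -0.5) − 0.125·(-1, -2) = (-0.375, -0.25)
Step 2: at (-0.375, -0.25), ∇F = (-0.75, -1) → (-0.375, -0.25) − 0.125·(-0.75, -1) = (-0.28125, -0.125)
Step 3: at (-0.28125, -0.125), ∇F = (-0.5625, -0.5) → (-0.28125, -0.125) − 0.125·(-0.5625, -0.5) = (-0.2109375, -0.0625)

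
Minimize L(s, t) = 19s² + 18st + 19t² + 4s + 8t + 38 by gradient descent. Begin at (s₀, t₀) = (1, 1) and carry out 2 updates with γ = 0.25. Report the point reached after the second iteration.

∇L = (38s + 18t + 4, 18s + 38t + 8)
Step 1: at (1, 1), ∇L = (60, 64) → (1, 1) − 0.25·(60, 64) = (-14, -15)
Step 2: at (-14, -15), ∇L = (-798, -814) → (-14, -15) − 0.25·(-798, -814) = (185.5, 188.5)

(185.5, 188.5)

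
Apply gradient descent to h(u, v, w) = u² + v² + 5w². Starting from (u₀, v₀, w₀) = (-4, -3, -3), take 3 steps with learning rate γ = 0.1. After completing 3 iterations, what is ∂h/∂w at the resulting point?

∇h = (2u, 2v, 10w)
(u₁, v₁, w₁) = (-4, -3, -3) − 0.1·(-8, -6, -30) = (-3.2, -2.4, 0)
(u₂, v₂, w₂) = (-3.2, -2.4, 0) − 0.1·(-6.4, -4.8, 0) = (-2.56, -1.92, 0)
(u₃, v₃, w₃) = (-2.56, -1.92, 0) − 0.1·(-5.12, -3.84, 0) = (-2.048, -1.536, 0)
∂h/∂w at (-2.048, -1.536, 0) = 0

0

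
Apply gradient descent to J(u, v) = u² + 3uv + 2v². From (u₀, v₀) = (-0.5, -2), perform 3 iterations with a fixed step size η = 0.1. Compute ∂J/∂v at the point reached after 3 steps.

-0.465

∇J = (2u + 3v, 3u + 4v)
Step 1: at (-0.5, -2), ∇J = (-7, -9.5) → (-0.5, -2) − 0.1·(-7, -9.5) = (0.2, -1.05)
Step 2: at (0.2, -1.05), ∇J = (-2.75, -3.6) → (0.2, -1.05) − 0.1·(-2.75, -3.6) = (0.475, -0.69)
Step 3: at (0.475, -0.69), ∇J = (-1.12, -1.335) → (0.475, -0.69) − 0.1·(-1.12, -1.335) = (0.587, -0.5565)
∂J/∂v at (0.587, -0.5565) = -0.465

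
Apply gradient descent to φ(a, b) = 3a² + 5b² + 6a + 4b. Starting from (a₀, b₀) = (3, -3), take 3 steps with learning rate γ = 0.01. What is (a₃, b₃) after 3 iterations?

∇φ = (6a + 6, 10b + 4)
(a₁, b₁) = (3, -3) − 0.01·(24, -26) = (2.76, -2.74)
(a₂, b₂) = (2.76, -2.74) − 0.01·(22.56, -23.4) = (2.5344, -2.506)
(a₃, b₃) = (2.5344, -2.506) − 0.01·(21.2064, -21.06) = (2.322336, -2.2954)

(2.322336, -2.2954)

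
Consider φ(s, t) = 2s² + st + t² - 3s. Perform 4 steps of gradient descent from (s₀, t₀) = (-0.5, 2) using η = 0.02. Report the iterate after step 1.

(-0.44, 1.93)

∇φ = (4s + t - 3, s + 2t)
Step 1: at (-0.5, 2), ∇φ = (-3, 3.5) → (-0.5, 2) − 0.02·(-3, 3.5) = (-0.44, 1.93)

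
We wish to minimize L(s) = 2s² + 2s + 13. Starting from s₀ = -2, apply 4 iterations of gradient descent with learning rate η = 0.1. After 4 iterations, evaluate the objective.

12.57558272

L′(s) = 4s + 2
Step 1: L′(-2) = -6; s₁ = -2 − 0.1·(-6) = -1.4
Step 2: L′(-1.4) = -3.6; s₂ = -1.4 − 0.1·(-3.6) = -1.04
Step 3: L′(-1.04) = -2.16; s₃ = -1.04 − 0.1·(-2.16) = -0.824
Step 4: L′(-0.824) = -1.296; s₄ = -0.824 − 0.1·(-1.296) = -0.6944
L(-0.6944) = 12.57558272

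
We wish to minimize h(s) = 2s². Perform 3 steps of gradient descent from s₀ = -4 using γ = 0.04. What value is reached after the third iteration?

h′(s) = 4s
Step 1: h′(-4) = -16; s₁ = -4 − 0.04·(-16) = -3.36
Step 2: h′(-3.36) = -13.44; s₂ = -3.36 − 0.04·(-13.44) = -2.8224
Step 3: h′(-2.8224) = -11.2896; s₃ = -2.8224 − 0.04·(-11.2896) = -2.370816

-2.370816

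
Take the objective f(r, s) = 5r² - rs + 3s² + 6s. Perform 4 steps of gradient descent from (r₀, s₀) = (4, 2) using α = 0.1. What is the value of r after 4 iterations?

-0.073

∇f = (10r - s, -r + 6s + 6)
(r₁, s₁) = (4, 2) − 0.1·(38, 14) = (0.2, 0.6)
(r₂, s₂) = (0.2, 0.6) − 0.1·(1.4, 9.4) = (0.06, -0.34)
(r₃, s₃) = (0.06, -0.34) − 0.1·(0.94, 3.9) = (-0.034, -0.73)
(r₄, s₄) = (-0.034, -0.73) − 0.1·(0.39, 1.654) = (-0.073, -0.8954)
r = -0.073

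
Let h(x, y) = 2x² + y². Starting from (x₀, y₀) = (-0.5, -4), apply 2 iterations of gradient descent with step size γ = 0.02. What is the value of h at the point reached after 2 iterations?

∇h = (4x, 2y)
Step 1: at (-0.5, -4), ∇h = (-2, -8) → (-0.5, -4) − 0.02·(-2, -8) = (-0.46, -3.84)
Step 2: at (-0.46, -3.84), ∇h = (-1.84, -7.68) → (-0.46, -3.84) − 0.02·(-1.84, -7.68) = (-0.4232, -3.6864)
h(-0.4232, -3.6864) = 13.94774144

13.94774144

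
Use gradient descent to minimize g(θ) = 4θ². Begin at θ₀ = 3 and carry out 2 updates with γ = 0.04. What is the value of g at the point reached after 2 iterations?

g′(θ) = 8θ
θ₁ = 3 − 0.04·24 = 2.04
θ₂ = 2.04 − 0.04·16.32 = 1.3872
g(1.3872) = 7.69729536

7.69729536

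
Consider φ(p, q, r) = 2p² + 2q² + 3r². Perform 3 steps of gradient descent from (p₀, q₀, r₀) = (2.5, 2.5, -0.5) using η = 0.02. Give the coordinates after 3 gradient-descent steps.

(1.94672, 1.94672, -0.340736)

∇φ = (4p, 4q, 6r)
(p₁, q₁, r₁) = (2.5, 2.5, -0.5) − 0.02·(10, 10, -3) = (2.3, 2.3, -0.44)
(p₂, q₂, r₂) = (2.3, 2.3, -0.44) − 0.02·(9.2, 9.2, -2.64) = (2.116, 2.116, -0.3872)
(p₃, q₃, r₃) = (2.116, 2.116, -0.3872) − 0.02·(8.464, 8.464, -2.3232) = (1.94672, 1.94672, -0.340736)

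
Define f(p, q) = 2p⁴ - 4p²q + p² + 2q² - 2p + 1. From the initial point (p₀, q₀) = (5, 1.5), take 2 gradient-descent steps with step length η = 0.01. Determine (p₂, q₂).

∇f = (8p³ - 8pq + 2p - 2, -4p² + 4q)
Step 1: at (5, 1.5), ∇f = (948, -94) → (5, 1.5) − 0.01·(948, -94) = (-4.48, 2.44)
Step 2: at (-4.48, 2.44), ∇f = (-642.833536, -70.5216) → (-4.48, 2.44) − 0.01·(-642.833536, -70.5216) = (1.94833536, 3.145216)

(1.94833536, 3.145216)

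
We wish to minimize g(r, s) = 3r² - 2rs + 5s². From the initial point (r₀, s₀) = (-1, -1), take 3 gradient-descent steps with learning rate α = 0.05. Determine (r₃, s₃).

∇g = (6r - 2s, -2r + 10s)
(r₁, s₁) = (-1, -1) − 0.05·(-4, -8) = (-0.8, -0.6)
(r₂, s₂) = (-0.8, -0.6) − 0.05·(-3.6, -4.4) = (-0.62, -0.38)
(r₃, s₃) = (-0.62, -0.38) − 0.05·(-2.96, -2.56) = (-0.472, -0.252)

(-0.472, -0.252)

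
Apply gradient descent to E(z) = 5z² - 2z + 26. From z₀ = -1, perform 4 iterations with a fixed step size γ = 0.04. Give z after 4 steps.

E′(z) = 10z - 2
Step 1: E′(-1) = -12; z₁ = -1 − 0.04·(-12) = -0.52
Step 2: E′(-0.52) = -7.2; z₂ = -0.52 − 0.04·(-7.2) = -0.232
Step 3: E′(-0.232) = -4.32; z₃ = -0.232 − 0.04·(-4.32) = -0.0592
Step 4: E′(-0.0592) = -2.592; z₄ = -0.0592 − 0.04·(-2.592) = 0.04448

0.04448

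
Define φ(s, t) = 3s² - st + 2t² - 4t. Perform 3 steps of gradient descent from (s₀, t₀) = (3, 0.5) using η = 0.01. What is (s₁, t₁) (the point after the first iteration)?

(2.825, 0.55)

∇φ = (6s - t, -s + 4t - 4)
Step 1: at (3, 0.5), ∇φ = (17.5, -5) → (3, 0.5) − 0.01·(17.5, -5) = (2.825, 0.55)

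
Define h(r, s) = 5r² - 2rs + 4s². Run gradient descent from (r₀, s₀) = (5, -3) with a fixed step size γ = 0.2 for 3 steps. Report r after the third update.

-9.624

∇h = (10r - 2s, -2r + 8s)
(r₁, s₁) = (5, -3) − 0.2·(56, -34) = (-6.2, 3.8)
(r₂, s₂) = (-6.2, 3.8) − 0.2·(-69.6, 42.8) = (7.72, -4.76)
(r₃, s₃) = (7.72, -4.76) − 0.2·(86.72, -53.52) = (-9.624, 5.944)
r = -9.624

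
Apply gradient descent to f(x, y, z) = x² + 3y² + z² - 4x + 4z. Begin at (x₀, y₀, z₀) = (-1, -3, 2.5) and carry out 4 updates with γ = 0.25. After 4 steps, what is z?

-1.71875

∇f = (2x - 4, 6y, 2z + 4)
(x₁, y₁, z₁) = (-1, -3, 2.5) − 0.25·(-6, -18, 9) = (0.5, 1.5, 0.25)
(x₂, y₂, z₂) = (0.5, 1.5, 0.25) − 0.25·(-3, 9, 4.5) = (1.25, -0.75, -0.875)
(x₃, y₃, z₃) = (1.25, -0.75, -0.875) − 0.25·(-1.5, -4.5, 2.25) = (1.625, 0.375, -1.4375)
(x₄, y₄, z₄) = (1.625, 0.375, -1.4375) − 0.25·(-0.75, 2.25, 1.125) = (1.8125, -0.1875, -1.71875)
z = -1.71875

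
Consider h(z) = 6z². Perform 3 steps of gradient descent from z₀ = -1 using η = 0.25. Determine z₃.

h′(z) = 12z
Step 1: h′(-1) = -12; z₁ = -1 − 0.25·(-12) = 2
Step 2: h′(2) = 24; z₂ = 2 − 0.25·24 = -4
Step 3: h′(-4) = -48; z₃ = -4 − 0.25·(-48) = 8

8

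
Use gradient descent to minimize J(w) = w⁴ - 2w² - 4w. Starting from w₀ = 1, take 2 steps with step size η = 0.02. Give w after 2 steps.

1.14562304

J′(w) = 4w³ - 4w - 4
w₁ = 1 − 0.02·(-4) = 1.08
w₂ = 1.08 − 0.02·(-3.281152) = 1.14562304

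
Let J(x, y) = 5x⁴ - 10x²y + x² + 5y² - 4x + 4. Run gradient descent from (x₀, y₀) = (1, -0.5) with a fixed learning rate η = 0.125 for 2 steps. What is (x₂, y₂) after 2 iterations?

∇J = (20x³ - 20xy + 2x - 4, -10x² + 10y)
Step 1: at (1, -0.5), ∇J = (28, -15) → (1, -0.5) − 0.125·(28, -15) = (-2.5, 1.375)
Step 2: at (-2.5, 1.375), ∇J = (-252.75, -48.75) → (-2.5, 1.375) − 0.125·(-252.75, -48.75) = (29.09375, 7.46875)

(29.09375, 7.46875)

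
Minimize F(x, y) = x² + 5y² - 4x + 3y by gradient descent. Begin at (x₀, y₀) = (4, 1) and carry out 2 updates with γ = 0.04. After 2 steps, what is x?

∇F = (2x - 4, 10y + 3)
(x₁, y₁) = (4, 1) − 0.04·(4, 13) = (3.84, 0.48)
(x₂, y₂) = (3.84, 0.48) − 0.04·(3.68, 7.8) = (3.6928, 0.168)
x = 3.6928

3.6928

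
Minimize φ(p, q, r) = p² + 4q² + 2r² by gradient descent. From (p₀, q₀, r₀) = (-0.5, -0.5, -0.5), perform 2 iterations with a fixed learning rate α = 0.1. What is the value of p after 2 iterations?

-0.32

∇φ = (2p, 8q, 4r)
Step 1: at (-0.5, -0.5, -0.5), ∇φ = (-1, -4, -2) → (-0.5, -0.5, -0.5) − 0.1·(-1, -4, -2) = (-0.4, -0.1, -0.3)
Step 2: at (-0.4, -0.1, -0.3), ∇φ = (-0.8, -0.8, -1.2) → (-0.4, -0.1, -0.3) − 0.1·(-0.8, -0.8, -1.2) = (-0.32, -0.02, -0.18)
p = -0.32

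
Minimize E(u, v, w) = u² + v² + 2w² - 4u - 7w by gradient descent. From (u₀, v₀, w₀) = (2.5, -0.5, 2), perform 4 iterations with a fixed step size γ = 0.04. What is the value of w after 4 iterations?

1.87446784

∇E = (2u - 4, 2v, 4w - 7)
(u₁, v₁, w₁) = (2.5, -0.5, 2) − 0.04·(1, -1, 1) = (2.46, -0.46, 1.96)
(u₂, v₂, w₂) = (2.46, -0.46, 1.96) − 0.04·(0.92, -0.92, 0.84) = (2.4232, -0.4232, 1.9264)
(u₃, v₃, w₃) = (2.4232, -0.4232, 1.9264) − 0.04·(0.8464, -0.8464, 0.7056) = (2.389344, -0.389344, 1.898176)
(u₄, v₄, w₄) = (2.389344, -0.389344, 1.898176) − 0.04·(0.778688, -0.778688, 0.592704) = (2.35819648, -0.35819648, 1.87446784)
w = 1.87446784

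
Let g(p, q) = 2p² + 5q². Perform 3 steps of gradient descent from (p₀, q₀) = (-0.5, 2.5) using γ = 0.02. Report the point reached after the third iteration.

(-0.389344, 1.28)

∇g = (4p, 10q)
(p₁, q₁) = (-0.5, 2.5) − 0.02·(-2, 25) = (-0.46, 2)
(p₂, q₂) = (-0.46, 2) − 0.02·(-1.84, 20) = (-0.4232, 1.6)
(p₃, q₃) = (-0.4232, 1.6) − 0.02·(-1.6928, 16) = (-0.389344, 1.28)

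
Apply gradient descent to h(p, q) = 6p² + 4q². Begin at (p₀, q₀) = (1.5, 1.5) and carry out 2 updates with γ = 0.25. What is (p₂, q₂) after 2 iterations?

(6, 1.5)

∇h = (12p, 8q)
(p₁, q₁) = (1.5, 1.5) − 0.25·(18, 12) = (-3, -1.5)
(p₂, q₂) = (-3, -1.5) − 0.25·(-36, -12) = (6, 1.5)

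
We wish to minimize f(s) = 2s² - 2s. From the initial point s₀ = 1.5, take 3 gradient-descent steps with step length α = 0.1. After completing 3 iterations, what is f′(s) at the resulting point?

0.864

f′(s) = 4s - 2
Step 1: f′(1.5) = 4; s₁ = 1.5 − 0.1·4 = 1.1
Step 2: f′(1.1) = 2.4; s₂ = 1.1 − 0.1·2.4 = 0.86
Step 3: f′(0.86) = 1.44; s₃ = 0.86 − 0.1·1.44 = 0.716
f′(s) at (0.716) = 0.864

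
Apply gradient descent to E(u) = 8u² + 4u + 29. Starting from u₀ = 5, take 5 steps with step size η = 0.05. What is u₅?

-0.24832

E′(u) = 16u + 4
u₁ = 5 − 0.05·84 = 0.8
u₂ = 0.8 − 0.05·16.8 = -0.04
u₃ = -0.04 − 0.05·3.36 = -0.208
u₄ = -0.208 − 0.05·0.672 = -0.2416
u₅ = -0.2416 − 0.05·0.1344 = -0.24832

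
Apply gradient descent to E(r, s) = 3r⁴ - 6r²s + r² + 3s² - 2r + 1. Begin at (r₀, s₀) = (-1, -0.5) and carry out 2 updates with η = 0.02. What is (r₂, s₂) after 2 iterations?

∇E = (12r³ - 12rs + 2r - 2, -6r² + 6s)
(r₁, s₁) = (-1, -0.5) − 0.02·(-22, -9) = (-0.56, -0.32)
(r₂, s₂) = (-0.56, -0.32) − 0.02·(-7.377792, -3.8016) = (-0.41244416, -0.243968)

(-0.41244416, -0.243968)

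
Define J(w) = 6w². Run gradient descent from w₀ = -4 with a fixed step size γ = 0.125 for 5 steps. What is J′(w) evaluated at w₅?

J′(w) = 12w
w₁ = -4 − 0.125·(-48) = 2
w₂ = 2 − 0.125·24 = -1
w₃ = -1 − 0.125·(-12) = 0.5
w₄ = 0.5 − 0.125·6 = -0.25
w₅ = -0.25 − 0.125·(-3) = 0.125
J′(w) at (0.125) = 1.5

1.5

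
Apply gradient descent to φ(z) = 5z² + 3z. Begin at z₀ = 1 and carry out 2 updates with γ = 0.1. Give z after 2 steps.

-0.3

φ′(z) = 10z + 3
z₁ = 1 − 0.1·13 = -0.3
z₂ = -0.3 − 0.1·0 = -0.3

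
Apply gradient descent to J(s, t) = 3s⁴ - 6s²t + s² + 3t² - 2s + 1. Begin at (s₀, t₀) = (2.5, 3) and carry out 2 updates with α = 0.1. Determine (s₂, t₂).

∇J = (12s³ - 12st + 2s - 2, -6s² + 6t)
(s₁, t₁) = (2.5, 3) − 0.1·(100.5, -19.5) = (-7.55, 4.95)
(s₂, t₂) = (-7.55, 4.95) − 0.1·(-4733.0565, -312.315) = (465.75565, 36.1815)

(465.75565, 36.1815)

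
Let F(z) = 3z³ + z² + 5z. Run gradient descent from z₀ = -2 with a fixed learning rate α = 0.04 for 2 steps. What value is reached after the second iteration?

-7.761344

F′(z) = 9z² + 2z + 5
z₁ = -2 − 0.04·37 = -3.48
z₂ = -3.48 − 0.04·107.0336 = -7.761344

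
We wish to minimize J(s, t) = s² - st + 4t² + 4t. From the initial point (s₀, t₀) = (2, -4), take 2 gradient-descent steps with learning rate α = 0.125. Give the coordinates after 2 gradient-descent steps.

∇J = (2s - t, -s + 8t + 4)
(s₁, t₁) = (2, -4) − 0.125·(8, -30) = (1, -0.25)
(s₂, t₂) = (1, -0.25) − 0.125·(2.25, 1) = (0.71875, -0.375)

(0.71875, -0.375)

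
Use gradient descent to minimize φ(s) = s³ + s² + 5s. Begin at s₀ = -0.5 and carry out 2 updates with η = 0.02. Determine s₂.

φ′(s) = 3s² + 2s + 5
Step 1: φ′(-0.5) = 4.75; s₁ = -0.5 − 0.02·4.75 = -0.595
Step 2: φ′(-0.595) = 4.872075; s₂ = -0.595 − 0.02·4.872075 = -0.6924415

-0.6924415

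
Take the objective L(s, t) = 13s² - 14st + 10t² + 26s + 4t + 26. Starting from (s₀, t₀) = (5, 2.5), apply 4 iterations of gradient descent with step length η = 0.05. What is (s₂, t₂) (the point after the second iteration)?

∇L = (26s - 14t + 26, -14s + 20t + 4)
(s₁, t₁) = (5, 2.5) − 0.05·(121, -16) = (-1.05, 3.3)
(s₂, t₂) = (-1.05, 3.3) − 0.05·(-47.5, 84.7) = (1.325, -0.935)

(1.325, -0.935)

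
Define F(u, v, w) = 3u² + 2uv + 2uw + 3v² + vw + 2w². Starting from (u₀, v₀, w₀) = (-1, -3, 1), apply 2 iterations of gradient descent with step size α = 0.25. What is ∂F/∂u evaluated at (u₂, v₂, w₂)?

∇F = (6u + 2v + 2w, 2u + 6v + w, 2u + v + 4w)
Step 1: at (-1, -3, 1), ∇F = (-10, -19, -1) → (-1, -3, 1) − 0.25·(-10, -19, -1) = (1.5, 1.75, 1.25)
Step 2: at (1.5, 1.75, 1.25), ∇F = (15, 14.75, 9.75) → (1.5, 1.75, 1.25) − 0.25·(15, 14.75, 9.75) = (-2.25, -1.9375, -1.1875)
∂F/∂u at (-2.25, -1.9375, -1.1875) = -19.75

-19.75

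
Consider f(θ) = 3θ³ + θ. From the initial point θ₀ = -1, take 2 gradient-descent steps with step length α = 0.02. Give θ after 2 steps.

-1.4792

f′(θ) = 9θ² + 1
θ₁ = -1 − 0.02·10 = -1.2
θ₂ = -1.2 − 0.02·13.96 = -1.4792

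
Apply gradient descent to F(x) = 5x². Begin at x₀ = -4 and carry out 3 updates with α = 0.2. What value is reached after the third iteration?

4

F′(x) = 10x
x₁ = -4 − 0.2·(-40) = 4
x₂ = 4 − 0.2·40 = -4
x₃ = -4 − 0.2·(-40) = 4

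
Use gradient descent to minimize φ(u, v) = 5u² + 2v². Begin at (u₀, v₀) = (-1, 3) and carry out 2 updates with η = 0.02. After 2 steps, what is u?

∇φ = (10u, 4v)
Step 1: at (-1, 3), ∇φ = (-10, 12) → (-1, 3) − 0.02·(-10, 12) = (-0.8, 2.76)
Step 2: at (-0.8, 2.76), ∇φ = (-8, 11.04) → (-0.8, 2.76) − 0.02·(-8, 11.04) = (-0.64, 2.5392)
u = -0.64

-0.64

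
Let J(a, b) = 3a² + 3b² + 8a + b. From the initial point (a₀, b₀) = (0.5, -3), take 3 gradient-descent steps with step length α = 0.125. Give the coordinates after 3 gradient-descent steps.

(-1.3046875, -0.2109375)

∇J = (6a + 8, 6b + 1)
(a₁, b₁) = (0.5, -3) − 0.125·(11, -17) = (-0.875, -0.875)
(a₂, b₂) = (-0.875, -0.875) − 0.125·(2.75, -4.25) = (-1.21875, -0.34375)
(a₃, b₃) = (-1.21875, -0.34375) − 0.125·(0.6875, -1.0625) = (-1.3046875, -0.2109375)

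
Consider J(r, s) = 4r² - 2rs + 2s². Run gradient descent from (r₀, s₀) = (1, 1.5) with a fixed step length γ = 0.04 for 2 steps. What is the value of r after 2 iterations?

0.6512

∇J = (8r - 2s, -2r + 4s)
Step 1: at (1, 1.5), ∇J = (5, 4) → (1, 1.5) − 0.04·(5, 4) = (0.8, 1.34)
Step 2: at (0.8, 1.34), ∇J = (3.72, 3.76) → (0.8, 1.34) − 0.04·(3.72, 3.76) = (0.6512, 1.1896)
r = 0.6512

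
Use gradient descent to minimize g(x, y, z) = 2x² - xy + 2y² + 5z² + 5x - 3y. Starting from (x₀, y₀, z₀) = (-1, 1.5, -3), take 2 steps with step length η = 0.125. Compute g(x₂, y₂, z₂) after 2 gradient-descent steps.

-3.1817626953125

∇g = (4x - y + 5, -x + 4y - 3, 10z)
Step 1: at (-1, 1.5, -3), ∇g = (-0.5, 4, -30) → (-1, 1.5, -3) − 0.125·(-0.5, 4, -30) = (-0.9375, 1, 0.75)
Step 2: at (-0.9375, 1, 0.75), ∇g = (0.25, 1.9375, 7.5) → (-0.9375, 1, 0.75) − 0.125·(0.25, 1.9375, 7.5) = (-0.96875, 0.7578125, -0.1875)
g(-0.96875, 0.7578125, -0.1875) = -3.1817626953125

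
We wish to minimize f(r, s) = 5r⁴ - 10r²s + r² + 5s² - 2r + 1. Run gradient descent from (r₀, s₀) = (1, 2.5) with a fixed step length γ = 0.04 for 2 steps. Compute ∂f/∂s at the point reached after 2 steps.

-63.5135616

∇f = (20r³ - 20rs + 2r - 2, -10r² + 10s)
(r₁, s₁) = (1, 2.5) − 0.04·(-30, 15) = (2.2, 1.9)
(r₂, s₂) = (2.2, 1.9) − 0.04·(131.76, -29.4) = (-3.0704, 3.076)
∂f/∂s at (-3.0704, 3.076) = -63.5135616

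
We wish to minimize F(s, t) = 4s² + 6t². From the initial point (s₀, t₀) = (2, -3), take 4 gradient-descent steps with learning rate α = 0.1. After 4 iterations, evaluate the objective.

0.0001792

∇F = (8s, 12t)
(s₁, t₁) = (2, -3) − 0.1·(16, -36) = (0.4, 0.6)
(s₂, t₂) = (0.4, 0.6) − 0.1·(3.2, 7.2) = (0.08, -0.12)
(s₃, t₃) = (0.08, -0.12) − 0.1·(0.64, -1.44) = (0.016, 0.024)
(s₄, t₄) = (0.016, 0.024) − 0.1·(0.128, 0.288) = (0.0032, -0.0048)
F(0.0032, -0.0048) = 0.0001792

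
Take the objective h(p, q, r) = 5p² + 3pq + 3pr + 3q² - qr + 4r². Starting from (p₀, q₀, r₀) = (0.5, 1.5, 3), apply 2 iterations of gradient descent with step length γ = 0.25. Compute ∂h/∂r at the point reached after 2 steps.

71.625

∇h = (10p + 3q + 3r, 3p + 6q - r, 3p - q + 8r)
(p₁, q₁, r₁) = (0.5, 1.5, 3) − 0.25·(18.5, 7.5, 24) = (-4.125, -0.375, -3)
(p₂, q₂, r₂) = (-4.125, -0.375, -3) − 0.25·(-51.375, -11.625, -36) = (8.71875, 2.53125, 6)
∂h/∂r at (8.71875, 2.53125, 6) = 71.625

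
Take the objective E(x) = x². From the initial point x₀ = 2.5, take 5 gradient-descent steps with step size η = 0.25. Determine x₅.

E′(x) = 2x
Step 1: E′(2.5) = 5; x₁ = 2.5 − 0.25·5 = 1.25
Step 2: E′(1.25) = 2.5; x₂ = 1.25 − 0.25·2.5 = 0.625
Step 3: E′(0.625) = 1.25; x₃ = 0.625 − 0.25·1.25 = 0.3125
Step 4: E′(0.3125) = 0.625; x₄ = 0.3125 − 0.25·0.625 = 0.15625
Step 5: E′(0.15625) = 0.3125; x₅ = 0.15625 − 0.25·0.3125 = 0.078125

0.078125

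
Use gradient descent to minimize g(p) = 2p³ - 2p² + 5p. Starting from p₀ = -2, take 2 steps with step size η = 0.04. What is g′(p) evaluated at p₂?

339.733250461696

g′(p) = 6p² - 4p + 5
p₁ = -2 − 0.04·37 = -3.48
p₂ = -3.48 − 0.04·91.5824 = -7.143296
g′(p) at (-7.143296) = 339.733250461696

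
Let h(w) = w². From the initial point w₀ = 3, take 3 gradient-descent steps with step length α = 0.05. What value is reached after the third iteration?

h′(w) = 2w
Step 1: h′(3) = 6; w₁ = 3 − 0.05·6 = 2.7
Step 2: h′(2.7) = 5.4; w₂ = 2.7 − 0.05·5.4 = 2.43
Step 3: h′(2.43) = 4.86; w₃ = 2.43 − 0.05·4.86 = 2.187

2.187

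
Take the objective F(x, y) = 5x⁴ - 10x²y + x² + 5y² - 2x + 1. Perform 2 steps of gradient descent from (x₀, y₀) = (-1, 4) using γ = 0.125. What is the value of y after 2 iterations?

∇F = (20x³ - 20xy + 2x - 2, -10x² + 10y)
Step 1: at (-1, 4), ∇F = (56, 30) → (-1, 4) − 0.125·(56, 30) = (-8, 0.25)
Step 2: at (-8, 0.25), ∇F = (-10218, -637.5) → (-8, 0.25) − 0.125·(-10218, -637.5) = (1269.25, 79.9375)
y = 79.9375

79.9375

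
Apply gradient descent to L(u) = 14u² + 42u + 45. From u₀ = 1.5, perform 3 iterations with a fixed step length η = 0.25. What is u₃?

L′(u) = 28u + 42
Step 1: L′(1.5) = 84; u₁ = 1.5 − 0.25·84 = -19.5
Step 2: L′(-19.5) = -504; u₂ = -19.5 − 0.25·(-504) = 106.5
Step 3: L′(106.5) = 3024; u₃ = 106.5 − 0.25·3024 = -649.5

-649.5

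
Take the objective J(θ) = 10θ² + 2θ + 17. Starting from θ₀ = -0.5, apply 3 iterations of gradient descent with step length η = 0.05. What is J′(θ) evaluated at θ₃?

J′(θ) = 20θ + 2
Step 1: J′(-0.5) = -8; θ₁ = -0.5 − 0.05·(-8) = -0.1
Step 2: J′(-0.1) = 0; θ₂ = -0.1 − 0.05·0 = -0.1
Step 3: J′(-0.1) = 0; θ₃ = -0.1 − 0.05·0 = -0.1
J′(θ) at (-0.1) = 0

0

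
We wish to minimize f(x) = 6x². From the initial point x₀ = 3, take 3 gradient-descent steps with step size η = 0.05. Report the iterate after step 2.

0.48

f′(x) = 12x
x₁ = 3 − 0.05·36 = 1.2
x₂ = 1.2 − 0.05·14.4 = 0.48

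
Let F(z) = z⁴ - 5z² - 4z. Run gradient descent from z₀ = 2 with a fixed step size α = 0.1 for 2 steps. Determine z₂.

F′(z) = 4z³ - 10z - 4
z₁ = 2 − 0.1·8 = 1.2
z₂ = 1.2 − 0.1·(-9.088) = 2.1088

2.1088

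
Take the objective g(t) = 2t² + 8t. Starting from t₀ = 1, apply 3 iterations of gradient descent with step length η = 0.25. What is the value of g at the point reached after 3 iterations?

g′(t) = 4t + 8
t₁ = 1 − 0.25·12 = -2
t₂ = -2 − 0.25·0 = -2
t₃ = -2 − 0.25·0 = -2
g(-2) = -8

-8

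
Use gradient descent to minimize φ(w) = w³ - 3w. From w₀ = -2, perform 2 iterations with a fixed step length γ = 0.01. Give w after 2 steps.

-2.191043

φ′(w) = 3w² - 3
w₁ = -2 − 0.01·9 = -2.09
w₂ = -2.09 − 0.01·10.1043 = -2.191043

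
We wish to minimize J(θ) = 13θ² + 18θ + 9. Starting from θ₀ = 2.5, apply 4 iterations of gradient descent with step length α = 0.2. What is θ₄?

J′(θ) = 26θ + 18
Step 1: J′(2.5) = 83; θ₁ = 2.5 − 0.2·83 = -14.1
Step 2: J′(-14.1) = -348.6; θ₂ = -14.1 − 0.2·(-348.6) = 55.62
Step 3: J′(55.62) = 1464.12; θ₃ = 55.62 − 0.2·1464.12 = -237.204
Step 4: J′(-237.204) = -6149.304; θ₄ = -237.204 − 0.2·(-6149.304) = 992.6568

992.6568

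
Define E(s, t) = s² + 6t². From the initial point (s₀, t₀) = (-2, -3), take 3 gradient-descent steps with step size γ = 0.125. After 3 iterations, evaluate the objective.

1.5556640625

∇E = (2s, 12t)
Step 1: at (-2, -3), ∇E = (-4, -36) → (-2, -3) − 0.125·(-4, -36) = (-1.5, 1.5)
Step 2: at (-1.5, 1.5), ∇E = (-3, 18) → (-1.5, 1.5) − 0.125·(-3, 18) = (-1.125, -0.75)
Step 3: at (-1.125, -0.75), ∇E = (-2.25, -9) → (-1.125, -0.75) − 0.125·(-2.25, -9) = (-0.84375, 0.375)
E(-0.84375, 0.375) = 1.5556640625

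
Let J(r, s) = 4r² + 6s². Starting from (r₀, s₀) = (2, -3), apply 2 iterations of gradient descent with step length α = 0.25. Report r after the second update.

∇J = (8r, 12s)
Step 1: at (2, -3), ∇J = (16, -36) → (2, -3) − 0.25·(16, -36) = (-2, 6)
Step 2: at (-2, 6), ∇J = (-16, 72) → (-2, 6) − 0.25·(-16, 72) = (2, -12)
r = 2

2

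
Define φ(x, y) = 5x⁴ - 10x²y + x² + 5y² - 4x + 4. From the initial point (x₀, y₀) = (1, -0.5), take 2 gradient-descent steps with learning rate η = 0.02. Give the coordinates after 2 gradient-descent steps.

(0.4331264, -0.12128)

∇φ = (20x³ - 20xy + 2x - 4, -10x² + 10y)
Step 1: at (1, -0.5), ∇φ = (28, -15) → (1, -0.5) − 0.02·(28, -15) = (0.44, -0.2)
Step 2: at (0.44, -0.2), ∇φ = (0.34368, -3.936) → (0.44, -0.2) − 0.02·(0.34368, -3.936) = (0.4331264, -0.12128)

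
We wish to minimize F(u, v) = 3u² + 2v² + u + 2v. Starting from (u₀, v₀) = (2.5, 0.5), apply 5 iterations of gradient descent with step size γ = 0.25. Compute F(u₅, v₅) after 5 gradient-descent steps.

∇F = (6u + 1, 4v + 2)
(u₁, v₁) = (2.5, 0.5) − 0.25·(16, 4) = (-1.5, -0.5)
(u₂, v₂) = (-1.5, -0.5) − 0.25·(-8, 0) = (0.5, -0.5)
(u₃, v₃) = (0.5, -0.5) − 0.25·(4, 0) = (-0.5, -0.5)
(u₄, v₄) = (-0.5, -0.5) − 0.25·(-2, 0) = (0, -0.5)
(u₅, v₅) = (0, -0.5) − 0.25·(1, 0) = (-0.25, -0.5)
F(-0.25, -0.5) = -0.5625

-0.5625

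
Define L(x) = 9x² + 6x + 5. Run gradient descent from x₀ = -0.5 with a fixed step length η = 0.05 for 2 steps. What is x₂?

L′(x) = 18x + 6
Step 1: L′(-0.5) = -3; x₁ = -0.5 − 0.05·(-3) = -0.35
Step 2: L′(-0.35) = -0.3; x₂ = -0.35 − 0.05·(-0.3) = -0.335

-0.335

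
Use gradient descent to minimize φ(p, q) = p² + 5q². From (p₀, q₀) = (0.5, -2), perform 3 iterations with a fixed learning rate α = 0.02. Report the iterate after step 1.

(0.48, -1.6)

∇φ = (2p, 10q)
Step 1: at (0.5, -2), ∇φ = (1, -20) → (0.5, -2) − 0.02·(1, -20) = (0.48, -1.6)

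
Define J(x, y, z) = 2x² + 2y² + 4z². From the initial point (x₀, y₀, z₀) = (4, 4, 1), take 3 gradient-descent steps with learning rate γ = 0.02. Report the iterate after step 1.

∇J = (4x, 4y, 8z)
Step 1: at (4, 4, 1), ∇J = (16, 16, 8) → (4, 4, 1) − 0.02·(16, 16, 8) = (3.68, 3.68, 0.84)

(3.68, 3.68, 0.84)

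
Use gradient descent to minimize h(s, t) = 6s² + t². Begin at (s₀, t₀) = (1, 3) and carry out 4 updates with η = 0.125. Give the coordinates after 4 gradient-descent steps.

(0.0625, 0.94921875)

∇h = (12s, 2t)
Step 1: at (1, 3), ∇h = (12, 6) → (1, 3) − 0.125·(12, 6) = (-0.5, 2.25)
Step 2: at (-0.5, 2.25), ∇h = (-6, 4.5) → (-0.5, 2.25) − 0.125·(-6, 4.5) = (0.25, 1.6875)
Step 3: at (0.25, 1.6875), ∇h = (3, 3.375) → (0.25, 1.6875) − 0.125·(3, 3.375) = (-0.125, 1.265625)
Step 4: at (-0.125, 1.265625), ∇h = (-1.5, 2.53125) → (-0.125, 1.265625) − 0.125·(-1.5, 2.53125) = (0.0625, 0.94921875)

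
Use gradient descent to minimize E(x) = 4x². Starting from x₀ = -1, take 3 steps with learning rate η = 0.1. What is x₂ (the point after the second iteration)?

E′(x) = 8x
x₁ = -1 − 0.1·(-8) = -0.2
x₂ = -0.2 − 0.1·(-1.6) = -0.04

-0.04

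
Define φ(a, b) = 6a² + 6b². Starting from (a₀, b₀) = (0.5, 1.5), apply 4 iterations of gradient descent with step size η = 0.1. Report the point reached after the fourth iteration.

∇φ = (12a, 12b)
(a₁, b₁) = (0.5, 1.5) − 0.1·(6, 18) = (-0.1, -0.3)
(a₂, b₂) = (-0.1, -0.3) − 0.1·(-1.2, -3.6) = (0.02, 0.06)
(a₃, b₃) = (0.02, 0.06) − 0.1·(0.24, 0.72) = (-0.004, -0.012)
(a₄, b₄) = (-0.004, -0.012) − 0.1·(-0.048, -0.144) = (0.0008, 0.0024)

(0.0008, 0.0024)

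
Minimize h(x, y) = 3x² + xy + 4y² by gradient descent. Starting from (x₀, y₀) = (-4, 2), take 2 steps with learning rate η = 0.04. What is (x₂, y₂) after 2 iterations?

∇h = (6x + y, x + 8y)
Step 1: at (-4, 2), ∇h = (-22, 12) → (-4, 2) − 0.04·(-22, 12) = (-3.12, 1.52)
Step 2: at (-3.12, 1.52), ∇h = (-17.2, 9.04) → (-3.12, 1.52) − 0.04·(-17.2, 9.04) = (-2.432, 1.1584)

(-2.432, 1.1584)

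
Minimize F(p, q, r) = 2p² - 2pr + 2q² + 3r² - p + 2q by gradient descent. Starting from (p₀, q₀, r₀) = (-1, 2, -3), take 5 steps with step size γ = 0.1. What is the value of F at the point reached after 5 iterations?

∇F = (4p - 2r - 1, 4q + 2, -2p + 6r)
(p₁, q₁, r₁) = (-1, 2, -3) − 0.1·(1, 10, -16) = (-1.1, 1, -1.4)
(p₂, q₂, r₂) = (-1.1, 1, -1.4) − 0.1·(-2.6, 6, -6.2) = (-0.84, 0.4, -0.78)
(p₃, q₃, r₃) = (-0.84, 0.4, -0.78) − 0.1·(-2.8, 3.6, -3) = (-0.56, 0.04, -0.48)
(p₄, q₄, r₄) = (-0.56, 0.04, -0.48) − 0.1·(-2.28, 2.16, -1.76) = (-0.332, -0.176, -0.304)
(p₅, q₅, r₅) = (-0.332, -0.176, -0.304) − 0.1·(-1.72, 1.296, -1.16) = (-0.16, -0.3056, -0.188)
F(-0.16, -0.3056, -0.188) = -0.16734528

-0.16734528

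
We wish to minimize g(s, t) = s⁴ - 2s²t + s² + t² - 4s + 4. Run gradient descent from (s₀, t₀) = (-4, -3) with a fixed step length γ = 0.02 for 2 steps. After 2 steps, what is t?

-1.935104

∇g = (4s³ - 4st + 2s - 4, -2s² + 2t)
(s₁, t₁) = (-4, -3) − 0.02·(-316, -38) = (2.32, -2.24)
(s₂, t₂) = (2.32, -2.24) − 0.02·(71.375872, -15.2448) = (0.89248256, -1.935104)
t = -1.935104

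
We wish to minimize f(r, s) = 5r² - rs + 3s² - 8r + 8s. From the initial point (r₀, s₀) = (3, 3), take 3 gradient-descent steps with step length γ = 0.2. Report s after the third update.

∇f = (10r - s - 8, -r + 6s + 8)
(r₁, s₁) = (3, 3) − 0.2·(19, 23) = (-0.8, -1.6)
(r₂, s₂) = (-0.8, -1.6) − 0.2·(-14.4, -0.8) = (2.08, -1.44)
(r₃, s₃) = (2.08, -1.44) − 0.2·(14.24, -2.72) = (-0.768, -0.896)
s = -0.896

-0.896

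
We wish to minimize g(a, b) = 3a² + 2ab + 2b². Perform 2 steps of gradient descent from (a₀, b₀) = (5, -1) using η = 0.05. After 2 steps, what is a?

2.65

∇g = (6a + 2b, 2a + 4b)
(a₁, b₁) = (5, -1) − 0.05·(28, 6) = (3.6, -1.3)
(a₂, b₂) = (3.6, -1.3) − 0.05·(19, 2) = (2.65, -1.4)
a = 2.65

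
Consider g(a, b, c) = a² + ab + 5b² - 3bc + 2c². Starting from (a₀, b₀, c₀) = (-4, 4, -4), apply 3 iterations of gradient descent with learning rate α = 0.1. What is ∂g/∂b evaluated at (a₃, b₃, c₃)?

-0.592

∇g = (2a + b, a + 10b - 3c, -3b + 4c)
(a₁, b₁, c₁) = (-4, 4, -4) − 0.1·(-4, 48, -28) = (-3.6, -0.8, -1.2)
(a₂, b₂, c₂) = (-3.6, -0.8, -1.2) − 0.1·(-8, -8, -2.4) = (-2.8, 0, -0.96)
(a₃, b₃, c₃) = (-2.8, 0, -0.96) − 0.1·(-5.6, 0.08, -3.84) = (-2.24, -0.008, -0.576)
∂g/∂b at (-2.24, -0.008, -0.576) = -0.592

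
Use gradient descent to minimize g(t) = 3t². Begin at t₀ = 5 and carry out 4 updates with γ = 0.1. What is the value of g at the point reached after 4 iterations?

g′(t) = 6t
Step 1: g′(5) = 30; t₁ = 5 − 0.1·30 = 2
Step 2: g′(2) = 12; t₂ = 2 − 0.1·12 = 0.8
Step 3: g′(0.8) = 4.8; t₃ = 0.8 − 0.1·4.8 = 0.32
Step 4: g′(0.32) = 1.92; t₄ = 0.32 − 0.1·1.92 = 0.128
g(0.128) = 0.049152

0.049152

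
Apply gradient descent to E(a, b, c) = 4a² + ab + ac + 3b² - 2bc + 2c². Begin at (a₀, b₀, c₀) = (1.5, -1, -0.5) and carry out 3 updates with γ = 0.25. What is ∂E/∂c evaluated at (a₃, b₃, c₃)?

∇E = (8a + b + c, a + 6b - 2c, a - 2b + 4c)
Step 1: at (1.5, -1, -0.5), ∇E = (10.5, -3.5, 1.5) → (1.5, -1, -0.5) − 0.25·(10.5, -3.5, 1.5) = (-1.125, -0.125, -0.875)
Step 2: at (-1.125, -0.125, -0.875), ∇E = (-10, -0.125, -4.375) → (-1.125, -0.125, -0.875) − 0.25·(-10, -0.125, -4.375) = (1.375, -0.09375, 0.21875)
Step 3: at (1.375, -0.09375, 0.21875), ∇E = (11.125, 0.375, 2.4375) → (1.375, -0.09375, 0.21875) − 0.25·(11.125, 0.375, 2.4375) = (-1.40625, -0.1875, -0.390625)
∂E/∂c at (-1.40625, -0.1875, -0.390625) = -2.59375

-2.59375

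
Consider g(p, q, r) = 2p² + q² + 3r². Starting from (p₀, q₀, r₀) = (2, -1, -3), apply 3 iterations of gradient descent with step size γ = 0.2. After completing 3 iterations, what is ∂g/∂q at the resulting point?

-0.432

∇g = (4p, 2q, 6r)
Step 1: at (2, -1, -3), ∇g = (8, -2, -18) → (2, -1, -3) − 0.2·(8, -2, -18) = (0.4, -0.6, 0.6)
Step 2: at (0.4, -0.6, 0.6), ∇g = (1.6, -1.2, 3.6) → (0.4, -0.6, 0.6) − 0.2·(1.6, -1.2, 3.6) = (0.08, -0.36, -0.12)
Step 3: at (0.08, -0.36, -0.12), ∇g = (0.32, -0.72, -0.72) → (0.08, -0.36, -0.12) − 0.2·(0.32, -0.72, -0.72) = (0.016, -0.216, 0.024)
∂g/∂q at (0.016, -0.216, 0.024) = -0.432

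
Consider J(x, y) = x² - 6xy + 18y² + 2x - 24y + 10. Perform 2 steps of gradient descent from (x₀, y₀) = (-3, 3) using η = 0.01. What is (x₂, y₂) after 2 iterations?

(-2.6256, 1.3404)

∇J = (2x - 6y + 2, -6x + 36y - 24)
(x₁, y₁) = (-3, 3) − 0.01·(-22, 102) = (-2.78, 1.98)
(x₂, y₂) = (-2.78, 1.98) − 0.01·(-15.44, 63.96) = (-2.6256, 1.3404)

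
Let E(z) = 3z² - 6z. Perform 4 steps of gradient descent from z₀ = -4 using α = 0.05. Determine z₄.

-0.2005

E′(z) = 6z - 6
z₁ = -4 − 0.05·(-30) = -2.5
z₂ = -2.5 − 0.05·(-21) = -1.45
z₃ = -1.45 − 0.05·(-14.7) = -0.715
z₄ = -0.715 − 0.05·(-10.29) = -0.2005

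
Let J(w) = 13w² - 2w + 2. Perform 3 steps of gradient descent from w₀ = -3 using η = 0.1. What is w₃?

12.68

J′(w) = 26w - 2
Step 1: J′(-3) = -80; w₁ = -3 − 0.1·(-80) = 5
Step 2: J′(5) = 128; w₂ = 5 − 0.1·128 = -7.8
Step 3: J′(-7.8) = -204.8; w₃ = -7.8 − 0.1·(-204.8) = 12.68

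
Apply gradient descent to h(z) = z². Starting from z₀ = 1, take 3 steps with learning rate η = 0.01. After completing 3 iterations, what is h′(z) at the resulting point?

h′(z) = 2z
Step 1: h′(1) = 2; z₁ = 1 − 0.01·2 = 0.98
Step 2: h′(0.98) = 1.96; z₂ = 0.98 − 0.01·1.96 = 0.9604
Step 3: h′(0.9604) = 1.9208; z₃ = 0.9604 − 0.01·1.9208 = 0.941192
h′(z) at (0.941192) = 1.882384

1.882384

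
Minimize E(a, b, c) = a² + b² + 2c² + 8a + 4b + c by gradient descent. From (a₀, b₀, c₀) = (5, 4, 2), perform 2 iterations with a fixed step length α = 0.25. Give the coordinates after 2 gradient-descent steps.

∇E = (2a + 8, 2b + 4, 4c + 1)
(a₁, b₁, c₁) = (5, 4, 2) − 0.25·(18, 12, 9) = (0.5, 1, -0.25)
(a₂, b₂, c₂) = (0.5, 1, -0.25) − 0.25·(9, 6, 0) = (-1.75, -0.5, -0.25)

(-1.75, -0.5, -0.25)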